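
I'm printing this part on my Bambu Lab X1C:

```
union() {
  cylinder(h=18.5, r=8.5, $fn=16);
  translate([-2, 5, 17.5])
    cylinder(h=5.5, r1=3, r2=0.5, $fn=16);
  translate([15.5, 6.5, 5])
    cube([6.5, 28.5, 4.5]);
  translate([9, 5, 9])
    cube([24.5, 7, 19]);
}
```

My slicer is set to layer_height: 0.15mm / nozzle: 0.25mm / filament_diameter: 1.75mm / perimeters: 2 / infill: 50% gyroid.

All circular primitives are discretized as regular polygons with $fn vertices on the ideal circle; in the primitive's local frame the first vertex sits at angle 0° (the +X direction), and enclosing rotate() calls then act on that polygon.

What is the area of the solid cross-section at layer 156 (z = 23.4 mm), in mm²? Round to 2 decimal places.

At z = 23.4 mm: the cylinder is absent (z outside [0, 18.5]); the cone at (-2, 5) is not intersected at this z (z outside [17.5, 23]); the cube at (15.5, 6.5) is not intersected at this z (z outside [5, 9.5]); the 24.5×7 cube at (9, 5) contributes its full rectangle (area 171.50 mm²); Combining (union): only the 24.5×7 cube at (9, 5) is present, so the union is just that shape — area = 171.50 mm². Overall, the cross-section is a single solid region. Net area = 171.50 mm².

171.50 mm²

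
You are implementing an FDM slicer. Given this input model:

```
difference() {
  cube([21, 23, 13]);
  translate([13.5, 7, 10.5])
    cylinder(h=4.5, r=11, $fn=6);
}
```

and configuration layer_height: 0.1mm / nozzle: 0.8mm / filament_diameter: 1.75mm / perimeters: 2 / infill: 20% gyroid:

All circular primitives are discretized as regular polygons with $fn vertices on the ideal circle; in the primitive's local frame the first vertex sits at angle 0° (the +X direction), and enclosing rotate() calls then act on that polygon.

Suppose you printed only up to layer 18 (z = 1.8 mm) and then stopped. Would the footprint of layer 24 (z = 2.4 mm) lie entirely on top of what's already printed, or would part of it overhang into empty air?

Compare the two slices. At z = 1.8: the cube is present — its section is the full 21×23 rectangle (area 483.00 mm²); the cylinder at (13.5, 7) is absent (z outside [10.5, 15]); Subtracting the remaining from the first: none of the subtracted shapes is present at this height, so the 21×23 cube is unchanged — area = 483.00 mm². At z = 2.4: the 21×23 cube contributes its full rectangle (area 483.00 mm²); the cylinder at (13.5, 7) does not reach this height (z outside [10.5, 15]); After the difference (first − rest): none of the subtracted shapes is present at this height, so the 21×23 cube is unchanged — area = 483.00 mm². Checking containment: the cross-section at z = 2.4 is a subset of the cross-section at z = 1.8.

entirely on top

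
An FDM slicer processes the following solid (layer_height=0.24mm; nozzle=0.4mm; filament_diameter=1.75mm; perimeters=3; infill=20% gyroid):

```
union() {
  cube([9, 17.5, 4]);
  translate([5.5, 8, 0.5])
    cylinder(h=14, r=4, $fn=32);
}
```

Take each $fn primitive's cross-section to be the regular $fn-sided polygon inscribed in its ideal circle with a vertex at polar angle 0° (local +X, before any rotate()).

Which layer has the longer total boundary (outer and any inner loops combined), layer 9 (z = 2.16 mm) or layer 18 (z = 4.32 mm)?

layer 9 (z = 2.16 mm)

Layer 9 (z = 2.16): the cube is present — its section is the full 9×17.5 rectangle (perimeter 53.00 mm); the r=4 cylinder at (5.5, 8) contributes a regular 32-gon of circumradius 4 (perimeter = 2·32·4.000·sin(180°/32) = 25.09 mm); Taking the union: the regions partially overlap (shared area 48.69 mm²), so the edge portions inside another operand are dropped and the merged outline is re-measured after clipping — boundary = 53.17 mm. So its perimeter = 53.17 mm. Layer 18 (z = 4.32): the cube does not reach this height (z outside [0, 4]); the cylinder at (5.5, 8): section is a regular 32-gon, circumradius r=4 (perimeter = 2·32·4.000·sin(180°/32) = 25.09 mm); Merging all regions: only the r=4 cylinder at (5.5, 8) is present, so the union is just that shape — boundary = 25.09 mm. So its perimeter = 25.09 mm. Layer 9 is larger (53.17 vs 25.09 mm).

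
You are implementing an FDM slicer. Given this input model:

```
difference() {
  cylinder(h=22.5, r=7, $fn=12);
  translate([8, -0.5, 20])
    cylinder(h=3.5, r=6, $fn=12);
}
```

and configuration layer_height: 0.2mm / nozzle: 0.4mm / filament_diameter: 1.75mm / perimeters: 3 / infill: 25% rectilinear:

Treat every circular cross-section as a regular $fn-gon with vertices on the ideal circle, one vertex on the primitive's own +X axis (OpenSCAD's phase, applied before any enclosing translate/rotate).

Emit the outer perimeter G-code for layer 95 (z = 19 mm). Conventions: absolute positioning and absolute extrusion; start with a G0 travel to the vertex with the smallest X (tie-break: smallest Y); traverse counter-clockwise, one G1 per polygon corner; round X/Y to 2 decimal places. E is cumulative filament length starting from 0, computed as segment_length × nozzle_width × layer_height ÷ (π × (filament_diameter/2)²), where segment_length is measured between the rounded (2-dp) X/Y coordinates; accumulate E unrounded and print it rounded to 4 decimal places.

G0 X-7.00 Y0.00 Z19.00
G1 X-6.06 Y-3.50 E0.1205
G1 X-3.50 Y-6.06 E0.2410
G1 X0.00 Y-7.00 E0.3615
G1 X3.50 Y-6.06 E0.4820
G1 X6.06 Y-3.50 E0.6024
G1 X7.00 Y0.00 E0.7230
G1 X6.06 Y3.50 E0.8435
G1 X3.50 Y6.06 E0.9639
G1 X0.00 Y7.00 E1.0845
G1 X-3.50 Y6.06 E1.2050
G1 X-6.06 Y3.50 E1.3254
G1 X-7.00 Y0.00 E1.4459

At z = 19 mm: the r=7 cylinder contributes a regular 12-gon of circumradius 7; the cylinder at (8, -0.5) is absent (z outside [20, 23.5]); Taking the first minus the rest: none of the subtracted shapes is present at this height, so the r=7 cylinder is unchanged — 1 connected region. The outline is a single polygon with 12 vertices. Extrusion per mm of travel: 0.4 × 0.2 / (π × 0.875²) = 0.033260. Accumulating E over each segment gives final E = 1.4459.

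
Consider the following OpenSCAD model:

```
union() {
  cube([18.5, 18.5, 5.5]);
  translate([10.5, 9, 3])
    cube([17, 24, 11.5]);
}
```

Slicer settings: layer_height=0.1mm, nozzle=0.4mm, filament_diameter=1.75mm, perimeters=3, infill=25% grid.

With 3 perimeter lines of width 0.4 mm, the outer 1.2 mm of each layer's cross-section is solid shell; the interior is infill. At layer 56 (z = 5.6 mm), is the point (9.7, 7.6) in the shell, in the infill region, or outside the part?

outside

At z = 5.6 mm: the cube is absent (z outside [0, 5.5]); the cube at (10.5, 9) is present — its section is the full 17×24 rectangle; Combining (union): only the 17×24 cube at (10.5, 9) is present, so the union is just that shape — 1 connected region. Overall, the cross-section is a single solid region. The nearest boundary edge runs (10.50, 9.00)→(27.50, 9.00); distance from the point to it = 1.61 mm. The point is not inside any of the regions above, so it lies outside the cross-section (1.61 mm from the nearest boundary).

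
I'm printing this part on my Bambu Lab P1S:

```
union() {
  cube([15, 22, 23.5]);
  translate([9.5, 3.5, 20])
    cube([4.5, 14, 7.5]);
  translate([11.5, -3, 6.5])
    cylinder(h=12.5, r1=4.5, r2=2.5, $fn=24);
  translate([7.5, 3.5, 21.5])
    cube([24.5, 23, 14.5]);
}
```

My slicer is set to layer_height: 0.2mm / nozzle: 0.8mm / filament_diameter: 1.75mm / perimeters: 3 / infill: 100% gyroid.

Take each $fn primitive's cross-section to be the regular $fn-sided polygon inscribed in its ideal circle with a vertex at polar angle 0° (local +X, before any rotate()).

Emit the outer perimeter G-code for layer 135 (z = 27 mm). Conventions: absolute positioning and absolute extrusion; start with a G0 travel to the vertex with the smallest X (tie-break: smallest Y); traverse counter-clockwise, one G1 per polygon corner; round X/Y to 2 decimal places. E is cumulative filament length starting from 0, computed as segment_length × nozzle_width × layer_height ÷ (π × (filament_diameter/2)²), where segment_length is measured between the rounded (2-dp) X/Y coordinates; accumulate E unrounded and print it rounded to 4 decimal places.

G0 X7.50 Y3.50 Z27.00
G1 X32.00 Y3.50 E1.6297
G1 X32.00 Y26.50 E3.1597
G1 X7.50 Y26.50 E4.7895
G1 X7.50 Y3.50 E6.3194

At z = 27 mm: the cube does not reach this height (z outside [0, 23.5]); the cube at (9.5, 3.5) (footprint 4.5×14) is included at this height; the cone at (11.5, -3) is not intersected at this z (z outside [6.5, 19]); the cube at (7.5, 3.5) (footprint 24.5×23) is included at this height; Merging all regions: the 4.5×14 cube at (9.5, 3.5) lies entirely inside the 24.5×23 cube at (7.5, 3.5), so the union is just the 24.5×23 cube at (7.5, 3.5) — 1 connected region. The outline is a single polygon with 4 vertices. Extrusion per mm of travel: 0.8 × 0.2 / (π × 0.875²) = 0.066520. Accumulating E over each segment gives final E = 6.3194.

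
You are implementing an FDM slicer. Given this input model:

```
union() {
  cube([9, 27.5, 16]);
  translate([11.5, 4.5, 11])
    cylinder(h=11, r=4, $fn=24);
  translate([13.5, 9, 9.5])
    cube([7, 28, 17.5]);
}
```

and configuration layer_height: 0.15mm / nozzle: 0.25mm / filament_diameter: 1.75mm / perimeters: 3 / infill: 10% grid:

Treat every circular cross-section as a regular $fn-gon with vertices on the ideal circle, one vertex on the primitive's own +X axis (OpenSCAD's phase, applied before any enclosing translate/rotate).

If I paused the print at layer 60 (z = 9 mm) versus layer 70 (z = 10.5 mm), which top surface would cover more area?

Layer 60 (z = 9): the cube (footprint 9×27.5) is included at this height (area 247.50 mm²); the cylinder at (11.5, 4.5) is not intersected at this z (z outside [11, 22]); the cube at (13.5, 9) does not reach this height (z outside [9.5, 27]); Combining (union): only the 9×27.5 cube is present, so the union is just that shape — area = 247.50 mm². So its area = 247.50 mm². Layer 70 (z = 10.5): the 9×27.5 cube contributes its full rectangle (area 247.50 mm²); the cylinder at (11.5, 4.5) is absent (z outside [11, 22]); the 7×28 cube at (13.5, 9) contributes its full rectangle (area 196.00 mm²); Taking the union: the 2 present regions are separate (no shared area or edge), so areas and boundary lengths simply add and each stays a separate island — area = 443.50 mm². So its area = 443.50 mm². Layer 70 is larger (443.50 vs 247.50 mm²).

layer 70 (z = 10.5 mm)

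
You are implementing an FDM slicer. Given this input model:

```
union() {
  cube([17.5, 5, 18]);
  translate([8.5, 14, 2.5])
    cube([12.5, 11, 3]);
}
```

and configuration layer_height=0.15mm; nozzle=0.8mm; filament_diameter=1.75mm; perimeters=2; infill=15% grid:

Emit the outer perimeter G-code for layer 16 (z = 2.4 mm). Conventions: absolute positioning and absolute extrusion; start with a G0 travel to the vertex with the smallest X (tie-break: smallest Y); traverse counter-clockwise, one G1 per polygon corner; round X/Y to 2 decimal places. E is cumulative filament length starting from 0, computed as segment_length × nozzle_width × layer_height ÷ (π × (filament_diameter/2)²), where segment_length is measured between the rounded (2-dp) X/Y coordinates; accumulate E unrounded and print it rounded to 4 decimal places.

At z = 2.4 mm: the cube (footprint 17.5×5) is included at this height; the cube at (8.5, 14) is not intersected at this z (z outside [2.5, 5.5]); Taking the union: only the 17.5×5 cube is present, so the union is just that shape — 1 connected region. The outline is a single polygon with 4 vertices. Extrusion per mm of travel: 0.8 × 0.15 / (π × 0.875²) = 0.049890. Accumulating E over each segment gives final E = 2.2451.

G0 X0.00 Y0.00 Z2.40
G1 X17.50 Y0.00 E0.8731
G1 X17.50 Y5.00 E1.1225
G1 X0.00 Y5.00 E1.9956
G1 X0.00 Y0.00 E2.2451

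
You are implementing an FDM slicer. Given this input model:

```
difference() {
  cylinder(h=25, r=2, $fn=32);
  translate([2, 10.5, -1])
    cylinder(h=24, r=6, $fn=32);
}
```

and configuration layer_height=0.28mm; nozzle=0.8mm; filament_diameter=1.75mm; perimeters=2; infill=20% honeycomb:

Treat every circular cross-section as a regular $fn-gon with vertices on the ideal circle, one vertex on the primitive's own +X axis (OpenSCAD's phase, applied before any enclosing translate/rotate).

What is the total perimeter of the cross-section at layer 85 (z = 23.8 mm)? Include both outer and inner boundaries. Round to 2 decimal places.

At z = 23.8 mm: the r=2 cylinder gives a regular 32-gon of circumradius 2 (constant along its height) (perimeter = 2·32·2.000·sin(180°/32) = 12.55 mm); the cylinder at (2, 10.5) is not intersected at this z (z outside [-1, 23]); Taking the first minus the rest: none of the subtracted shapes is present at this height, so the r=2 cylinder is unchanged — boundary = 12.55 mm. Overall, the cross-section is a single solid region. Total boundary length (outer) = 12.55 mm.

12.55 mm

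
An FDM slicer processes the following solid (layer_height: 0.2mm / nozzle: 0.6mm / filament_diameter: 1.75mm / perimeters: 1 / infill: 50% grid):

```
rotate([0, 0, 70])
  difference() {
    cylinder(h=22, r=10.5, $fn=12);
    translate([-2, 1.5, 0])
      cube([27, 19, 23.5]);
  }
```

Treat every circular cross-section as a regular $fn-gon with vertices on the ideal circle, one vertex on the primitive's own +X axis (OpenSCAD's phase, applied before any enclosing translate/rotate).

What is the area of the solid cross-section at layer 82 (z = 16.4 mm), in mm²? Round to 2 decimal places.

246.05 mm²

At z = 16.4 mm: the r=10.5 cylinder contributes a regular 12-gon of circumradius 10.5 (area = (12/2)·10.500²·sin(360°/12) = 330.75 mm²); the cube at (-2, 1.5) (footprint 27×19) is included at this height (area 513.00 mm²); After the difference (first − rest): starting from the r=10.5 cylinder (330.75 mm²), the 27×19 cube at (-2, 1.5) partially overlaps it — only the 84.70 mm² overlap (of its 513.00 mm²) is removed, clipping the outline — area = 246.05 mm²; (rotated 70° about Z; rotation is an isometry so areas/perimeters/island counts are preserved). Overall, the cross-section is a single solid region. Net area = 246.05 mm².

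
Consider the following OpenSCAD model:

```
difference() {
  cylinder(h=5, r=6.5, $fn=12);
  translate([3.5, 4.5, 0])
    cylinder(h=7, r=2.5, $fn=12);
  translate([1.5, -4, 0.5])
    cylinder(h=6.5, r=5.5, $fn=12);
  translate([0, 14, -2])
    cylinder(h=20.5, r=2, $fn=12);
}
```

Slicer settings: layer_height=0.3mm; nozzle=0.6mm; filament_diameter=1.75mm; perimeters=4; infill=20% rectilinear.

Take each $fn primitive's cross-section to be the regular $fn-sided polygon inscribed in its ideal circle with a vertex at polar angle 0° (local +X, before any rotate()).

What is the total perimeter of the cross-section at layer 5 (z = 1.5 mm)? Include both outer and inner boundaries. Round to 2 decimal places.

46.00 mm

At z = 1.5 mm: the cylinder: section is a regular 12-gon, circumradius r=6.5 (perimeter = 2·12·6.500·sin(180°/12) = 40.38 mm); the r=2.5 cylinder at (3.5, 4.5) gives a regular 12-gon of circumradius 2.5 (constant along its height) (perimeter = 2·12·2.500·sin(180°/12) = 15.53 mm); the r=5.5 cylinder at (1.5, -4) gives a regular 12-gon of circumradius 5.5 (constant along its height) (perimeter = 2·12·5.500·sin(180°/12) = 34.16 mm); the r=2 cylinder at (0, 14) contributes a regular 12-gon of circumradius 2 (perimeter = 2·12·2.000·sin(180°/12) = 12.42 mm); Taking the first minus the rest: starting from the r=6.5 cylinder, the r=2.5 cylinder at (3.5, 4.5) partially overlaps it — only the 11.78 mm² overlap (of its 18.75 mm²) is removed, clipping the outline; the r=5.5 cylinder at (1.5, -4) partially overlaps it — only the 58.42 mm² overlap (of its 90.75 mm²) is removed, clipping the outline; the r=2 cylinder at (0, 14) misses the remaining region (no effect) — boundary = 46.00 mm. Overall, the cross-section is a single solid region. Total boundary length (outer) = 46.00 mm.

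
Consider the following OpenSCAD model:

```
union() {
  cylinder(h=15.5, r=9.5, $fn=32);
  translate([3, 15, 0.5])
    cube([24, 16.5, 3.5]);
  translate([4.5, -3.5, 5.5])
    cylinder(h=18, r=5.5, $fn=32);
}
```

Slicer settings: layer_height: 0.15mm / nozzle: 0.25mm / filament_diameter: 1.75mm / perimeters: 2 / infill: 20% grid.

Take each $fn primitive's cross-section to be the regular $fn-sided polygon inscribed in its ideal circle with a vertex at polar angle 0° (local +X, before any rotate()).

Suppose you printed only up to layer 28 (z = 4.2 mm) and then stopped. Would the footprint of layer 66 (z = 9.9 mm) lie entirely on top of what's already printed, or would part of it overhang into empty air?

part overhangs

Compare the two slices. At z = 4.2: the r=9.5 cylinder contributes a regular 32-gon of circumradius 9.5 (area = (32/2)·9.500²·sin(360°/32) = 281.71 mm²); the cube at (3, 15) is not intersected at this z (z outside [0.5, 4]); the cylinder at (4.5, -3.5) is absent (z outside [5.5, 23.5]); Combining (union): only the r=9.5 cylinder is present, so the union is just that shape — area = 281.71 mm². At z = 9.9: the r=9.5 cylinder contributes a regular 32-gon of circumradius 9.5 (area = (32/2)·9.500²·sin(360°/32) = 281.71 mm²); the cube at (3, 15) is absent (z outside [0.5, 4]); the r=5.5 cylinder at (4.5, -3.5) contributes a regular 32-gon of circumradius 5.5 (area = (32/2)·5.500²·sin(360°/32) = 94.42 mm²); Combining (union): the regions partially overlap — summed areas 376.13 mm² minus the doubly-counted overlap 81.75 mm² gives 294.38 mm² — area = 294.38 mm². Checking containment: at z = 9.9 the cross-section extends beyond the z = 4.2 cross-section by about 12.67 mm².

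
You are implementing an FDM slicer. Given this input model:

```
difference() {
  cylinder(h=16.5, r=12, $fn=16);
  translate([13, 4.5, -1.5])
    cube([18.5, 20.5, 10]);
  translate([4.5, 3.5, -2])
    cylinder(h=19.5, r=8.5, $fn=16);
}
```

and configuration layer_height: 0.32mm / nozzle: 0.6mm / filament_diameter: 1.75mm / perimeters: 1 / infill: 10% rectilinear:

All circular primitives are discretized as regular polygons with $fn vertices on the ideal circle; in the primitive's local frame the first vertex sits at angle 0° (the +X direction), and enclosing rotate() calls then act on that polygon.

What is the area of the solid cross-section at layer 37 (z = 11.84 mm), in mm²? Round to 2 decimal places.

246.29 mm²

At z = 11.84 mm: the r=12 cylinder contributes a regular 16-gon of circumradius 12 (area = (16/2)·12.000²·sin(360°/16) = 440.85 mm²); the cube at (13, 4.5) is not intersected at this z (z outside [-1.5, 8.5]); the cylinder at (4.5, 3.5): section is a regular 16-gon, circumradius r=8.5 (area = (16/2)·8.500²·sin(360°/16) = 221.19 mm²); Taking the first minus the rest: starting from the r=12 cylinder (440.85 mm²), the r=8.5 cylinder at (4.5, 3.5) partially overlaps it — only the 194.56 mm² overlap (of its 221.19 mm²) is removed, clipping the outline — area = 246.29 mm². Overall, the cross-section is a single solid region. Net area = 246.29 mm².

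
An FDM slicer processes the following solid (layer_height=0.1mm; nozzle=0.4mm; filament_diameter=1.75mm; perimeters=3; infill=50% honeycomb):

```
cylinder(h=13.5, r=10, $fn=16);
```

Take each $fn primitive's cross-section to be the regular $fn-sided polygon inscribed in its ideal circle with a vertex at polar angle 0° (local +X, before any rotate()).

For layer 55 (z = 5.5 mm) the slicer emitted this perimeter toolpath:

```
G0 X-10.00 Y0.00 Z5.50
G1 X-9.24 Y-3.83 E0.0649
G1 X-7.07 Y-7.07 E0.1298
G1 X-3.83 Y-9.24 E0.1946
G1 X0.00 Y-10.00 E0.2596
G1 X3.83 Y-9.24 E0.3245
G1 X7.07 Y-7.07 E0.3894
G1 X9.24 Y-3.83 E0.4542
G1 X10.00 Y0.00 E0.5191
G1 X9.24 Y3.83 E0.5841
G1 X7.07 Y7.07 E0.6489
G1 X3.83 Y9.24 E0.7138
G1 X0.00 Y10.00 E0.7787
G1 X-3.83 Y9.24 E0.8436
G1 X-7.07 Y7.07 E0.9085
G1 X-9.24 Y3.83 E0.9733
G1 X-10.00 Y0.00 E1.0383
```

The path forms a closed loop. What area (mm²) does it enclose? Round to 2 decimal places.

Apply the shoelace formula to the sequence of (X, Y) vertices; enclosed area = 306.19 mm².

306.19 mm²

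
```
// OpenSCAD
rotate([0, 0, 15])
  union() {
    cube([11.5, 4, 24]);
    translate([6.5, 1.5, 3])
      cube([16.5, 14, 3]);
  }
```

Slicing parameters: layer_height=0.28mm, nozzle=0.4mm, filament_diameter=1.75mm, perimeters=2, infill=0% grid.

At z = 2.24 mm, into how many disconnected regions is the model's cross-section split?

1

At z = 2.24 mm: the cube is present — its section is the full 11.5×4 rectangle; the cube at (6.5, 1.5) is absent (z outside [3, 6]); Taking the union: only the 11.5×4 cube is present, so the union is just that shape — 1 connected region; (rotated 15° about Z; rotation is an isometry so areas/perimeters/island counts are preserved). The result has 1 disconnected region.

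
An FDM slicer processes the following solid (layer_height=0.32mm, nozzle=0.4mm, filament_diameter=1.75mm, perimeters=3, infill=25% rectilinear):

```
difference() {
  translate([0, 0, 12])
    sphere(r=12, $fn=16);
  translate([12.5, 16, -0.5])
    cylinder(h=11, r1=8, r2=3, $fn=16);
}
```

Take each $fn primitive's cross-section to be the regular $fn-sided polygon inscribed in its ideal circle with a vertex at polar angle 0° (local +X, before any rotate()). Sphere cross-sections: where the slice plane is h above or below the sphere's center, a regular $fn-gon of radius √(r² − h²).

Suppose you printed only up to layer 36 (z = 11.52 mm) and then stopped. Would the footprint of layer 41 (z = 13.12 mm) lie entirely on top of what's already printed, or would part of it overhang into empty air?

entirely on top

Compare the two slices. At z = 11.52: the r=12 sphere slices to a regular 16-gon of circumradius 11.990 (√(r²−h²) with h=0.48 from center) (area = (16/2)·11.990²·sin(360°/16) = 440.15 mm²); the cone at (12.5, 16) does not reach this height (z outside [-0.5, 10.5]); After the difference (first − rest): none of the subtracted shapes is present at this height, so the r=12 sphere is unchanged — area = 440.15 mm². At z = 13.12: the r=12 sphere slices to a regular 16-gon of circumradius 11.948 (√(r²−h²) with h=1.12 from center) (area = (16/2)·11.948²·sin(360°/16) = 437.01 mm²); the cone at (12.5, 16) is absent (z outside [-0.5, 10.5]); After the difference (first − rest): none of the subtracted shapes is present at this height, so the r=12 sphere is unchanged — area = 437.01 mm². Checking containment: the cross-section at z = 13.12 is a subset of the cross-section at z = 11.52.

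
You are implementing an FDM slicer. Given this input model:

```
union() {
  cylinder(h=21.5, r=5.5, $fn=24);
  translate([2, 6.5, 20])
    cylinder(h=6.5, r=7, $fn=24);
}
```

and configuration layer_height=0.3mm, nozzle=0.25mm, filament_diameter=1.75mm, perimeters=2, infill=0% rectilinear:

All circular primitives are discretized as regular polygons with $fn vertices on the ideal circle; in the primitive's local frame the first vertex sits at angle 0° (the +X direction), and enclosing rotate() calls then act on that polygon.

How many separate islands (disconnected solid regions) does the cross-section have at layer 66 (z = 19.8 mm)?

1

At z = 19.8 mm: the r=5.5 cylinder contributes a regular 24-gon of circumradius 5.5; the cylinder at (2, 6.5) is absent (z outside [20, 26.5]); Combining (union): only the r=5.5 cylinder is present, so the union is just that shape — 1 connected region. Overall, the cross-section is a single solid region. Island count = 1.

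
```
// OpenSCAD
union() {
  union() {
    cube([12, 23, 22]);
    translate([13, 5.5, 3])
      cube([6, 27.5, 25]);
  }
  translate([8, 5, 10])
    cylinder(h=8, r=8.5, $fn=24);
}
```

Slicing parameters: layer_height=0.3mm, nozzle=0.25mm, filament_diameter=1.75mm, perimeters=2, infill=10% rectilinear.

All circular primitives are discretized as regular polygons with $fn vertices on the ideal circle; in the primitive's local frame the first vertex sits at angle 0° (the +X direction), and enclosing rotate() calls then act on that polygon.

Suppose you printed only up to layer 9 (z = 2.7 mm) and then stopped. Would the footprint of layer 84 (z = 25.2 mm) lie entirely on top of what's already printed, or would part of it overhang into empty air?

part overhangs

Compare the two slices. At z = 2.7: the 12×23 cube contributes its full rectangle (area 276.00 mm²); the cube at (13, 5.5) is not intersected at this z (z outside [3, 28]); Taking the union: only the 12×23 cube is present, so the union is just that shape — area = 276.00 mm²; the cylinder at (8, 5) is absent (z outside [10, 18]); Merging all regions: only that combined region is present, so the union is just that shape — area = 276.00 mm². At z = 25.2: the cube does not reach this height (z outside [0, 22]); the cube at (13, 5.5) is present — its section is the full 6×27.5 rectangle (area 165.00 mm²); Combining (union): only the 6×27.5 cube at (13, 5.5) is present, so the union is just that shape — area = 165.00 mm²; the cylinder at (8, 5) is not intersected at this z (z outside [10, 18]); Merging all regions: only the result so far is present, so the union is just that shape — area = 165.00 mm². Checking containment: at z = 25.2 the cross-section extends beyond the z = 2.7 cross-section by about 165.00 mm².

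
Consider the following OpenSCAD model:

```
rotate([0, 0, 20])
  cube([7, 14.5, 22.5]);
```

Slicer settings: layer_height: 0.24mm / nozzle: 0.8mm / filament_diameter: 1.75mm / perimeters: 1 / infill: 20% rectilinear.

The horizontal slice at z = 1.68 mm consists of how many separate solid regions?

1

At z = 1.68 mm: the cube (footprint 7×14.5) is included at this height; (rotated 20° about Z; rotation is an isometry so areas/perimeters/island counts are preserved). The result has 1 disconnected region.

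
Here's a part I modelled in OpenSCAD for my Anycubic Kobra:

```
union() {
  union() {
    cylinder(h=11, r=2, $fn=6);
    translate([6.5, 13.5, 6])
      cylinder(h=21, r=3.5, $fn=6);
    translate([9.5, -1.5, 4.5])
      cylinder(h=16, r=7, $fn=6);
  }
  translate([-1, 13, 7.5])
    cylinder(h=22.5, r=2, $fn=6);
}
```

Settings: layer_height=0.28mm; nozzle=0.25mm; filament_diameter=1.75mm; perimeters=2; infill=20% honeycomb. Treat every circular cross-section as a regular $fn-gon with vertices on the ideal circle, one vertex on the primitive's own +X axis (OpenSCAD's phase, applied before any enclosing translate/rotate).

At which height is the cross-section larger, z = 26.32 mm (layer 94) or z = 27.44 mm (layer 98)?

Layer 94 (z = 26.32): the cylinder is not intersected at this z (z outside [0, 11]); the r=3.5 cylinder at (6.5, 13.5) gives a regular 6-gon of circumradius 3.5 (constant along its height) (area = (6/2)·3.500²·sin(360°/6) = 31.83 mm²); the cylinder at (9.5, -1.5) does not reach this height (z outside [4.5, 20.5]); Taking the union: only the r=3.5 cylinder at (6.5, 13.5) is present, so the union is just that shape — area = 31.83 mm²; the r=2 cylinder at (-1, 13) gives a regular 6-gon of circumradius 2 (constant along its height) (area = (6/2)·2.000²·sin(360°/6) = 10.39 mm²); Combining (union): the 2 present regions are separate (no shared area or edge), so areas and boundary lengths simply add and each stays a separate island — area = 42.22 mm². So its area = 42.22 mm². Layer 98 (z = 27.44): the cylinder is not intersected at this z (z outside [0, 11]); the cylinder at (6.5, 13.5) is absent (z outside [6, 27]); the cylinder at (9.5, -1.5) is absent (z outside [4.5, 20.5]); Taking the union: nothing is present at this height; the r=2 cylinder at (-1, 13) contributes a regular 6-gon of circumradius 2 (area = (6/2)·2.000²·sin(360°/6) = 10.39 mm²); Merging all regions: only the r=2 cylinder at (-1, 13) is present, so the union is just that shape — area = 10.39 mm². So its area = 10.39 mm². Layer 94 is larger (42.22 vs 10.39 mm²).

layer 94 (z = 26.32 mm)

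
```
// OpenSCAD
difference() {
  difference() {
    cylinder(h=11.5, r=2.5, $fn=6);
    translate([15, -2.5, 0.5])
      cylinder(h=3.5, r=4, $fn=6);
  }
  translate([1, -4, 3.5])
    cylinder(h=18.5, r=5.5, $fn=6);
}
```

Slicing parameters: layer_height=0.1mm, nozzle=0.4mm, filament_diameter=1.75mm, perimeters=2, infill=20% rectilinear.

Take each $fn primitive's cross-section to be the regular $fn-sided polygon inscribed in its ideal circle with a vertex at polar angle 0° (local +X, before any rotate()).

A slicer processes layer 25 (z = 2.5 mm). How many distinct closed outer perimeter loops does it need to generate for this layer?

At z = 2.5 mm: the cylinder: section is a regular 6-gon, circumradius r=2.5; the r=4 cylinder at (15, -2.5) contributes a regular 6-gon of circumradius 4; After the difference (first − rest): starting from the r=2.5 cylinder, the r=4 cylinder at (15, -2.5) misses the remaining region (no effect) — 1 connected region; the cylinder at (1, -4) is not intersected at this z (z outside [3.5, 22]); Taking the first minus the rest: none of the subtracted shapes is present at this height, so the result so far is unchanged — 1 connected region. The result has 1 disconnected region.

1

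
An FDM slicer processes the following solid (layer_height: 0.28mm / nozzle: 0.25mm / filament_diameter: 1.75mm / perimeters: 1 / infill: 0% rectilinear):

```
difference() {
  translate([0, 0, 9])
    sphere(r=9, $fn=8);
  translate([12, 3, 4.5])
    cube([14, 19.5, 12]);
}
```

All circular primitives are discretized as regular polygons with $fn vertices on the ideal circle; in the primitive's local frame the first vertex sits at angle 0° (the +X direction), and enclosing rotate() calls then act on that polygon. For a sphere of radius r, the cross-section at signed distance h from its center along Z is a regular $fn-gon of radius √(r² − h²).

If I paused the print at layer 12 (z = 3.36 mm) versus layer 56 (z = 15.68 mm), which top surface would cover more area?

Layer 12 (z = 3.36): the sphere: section is a regular 8-gon, circumradius = √(r²−h²) = √(9²−5.64²) = 7.014 (area = (8/2)·7.014²·sin(360°/8) = 139.13 mm²); the cube at (12, 3) is not intersected at this z (z outside [4.5, 16.5]); Subtracting the remaining from the first: none of the subtracted shapes is present at this height, so the r=9 sphere is unchanged — area = 139.13 mm². So its area = 139.13 mm². Layer 56 (z = 15.68): the r=9 sphere slices to a regular 8-gon of circumradius 6.031 (√(r²−h²) with h=6.68 from center) (area = (8/2)·6.031²·sin(360°/8) = 102.89 mm²); the cube at (12, 3) is present — its section is the full 14×19.5 rectangle (area 273.00 mm²); Subtracting the remaining from the first: starting from the r=9 sphere (102.89 mm²), the 14×19.5 cube at (12, 3) misses the remaining region (no effect) — area = 102.89 mm². So its area = 102.89 mm². Layer 12 is larger (139.13 vs 102.89 mm²).

layer 12 (z = 3.36 mm)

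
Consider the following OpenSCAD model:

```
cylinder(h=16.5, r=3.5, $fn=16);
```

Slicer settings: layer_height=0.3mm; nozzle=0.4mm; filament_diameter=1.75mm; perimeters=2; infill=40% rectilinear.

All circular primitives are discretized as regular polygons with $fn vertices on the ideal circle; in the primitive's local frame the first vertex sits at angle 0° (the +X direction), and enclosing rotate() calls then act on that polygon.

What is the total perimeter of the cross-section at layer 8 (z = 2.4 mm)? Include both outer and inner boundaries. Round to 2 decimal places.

21.85 mm

At z = 2.4 mm: the r=3.5 cylinder gives a regular 16-gon of circumradius 3.5 (constant along its height) (perimeter = 2·16·3.500·sin(180°/16) = 21.85 mm). Overall, the cross-section is a single solid region. Total boundary length (outer) = 21.85 mm.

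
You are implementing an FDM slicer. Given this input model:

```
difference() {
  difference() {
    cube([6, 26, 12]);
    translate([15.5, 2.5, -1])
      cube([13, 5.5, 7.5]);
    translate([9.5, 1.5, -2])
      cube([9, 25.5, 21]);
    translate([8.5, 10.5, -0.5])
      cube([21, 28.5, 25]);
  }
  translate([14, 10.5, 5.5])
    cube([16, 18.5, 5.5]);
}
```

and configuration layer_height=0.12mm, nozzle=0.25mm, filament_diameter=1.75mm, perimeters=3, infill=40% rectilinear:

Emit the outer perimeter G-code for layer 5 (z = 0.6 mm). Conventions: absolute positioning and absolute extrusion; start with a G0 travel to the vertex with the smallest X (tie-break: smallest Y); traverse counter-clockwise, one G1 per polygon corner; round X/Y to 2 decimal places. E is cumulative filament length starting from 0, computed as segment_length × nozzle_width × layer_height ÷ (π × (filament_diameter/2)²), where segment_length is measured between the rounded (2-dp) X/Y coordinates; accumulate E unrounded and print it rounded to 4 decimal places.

G0 X0.00 Y0.00 Z0.60
G1 X6.00 Y0.00 E0.0748
G1 X6.00 Y26.00 E0.3991
G1 X0.00 Y26.00 E0.4740
G1 X0.00 Y0.00 E0.7982

At z = 0.6 mm: the 6×26 cube contributes its full rectangle; the 13×5.5 cube at (15.5, 2.5) contributes its full rectangle; the cube at (9.5, 1.5) is present — its section is the full 9×25.5 rectangle; the 21×28.5 cube at (8.5, 10.5) contributes its full rectangle; Subtracting the remaining from the first: starting from the 6×26 cube, the 13×5.5 cube at (15.5, 2.5) misses the remaining region (no effect); the 9×25.5 cube at (9.5, 1.5) misses the remaining region (no effect); the 21×28.5 cube at (8.5, 10.5) misses the remaining region (no effect) — 1 connected region; the cube at (14, 10.5) is not intersected at this z (z outside [5.5, 11]); After the difference (first − rest): none of the subtracted shapes is present at this height, so that combined region is unchanged — 1 connected region. The outline is a single polygon with 4 vertices. Extrusion per mm of travel: 0.25 × 0.12 / (π × 0.875²) = 0.012473. Accumulating E over each segment gives final E = 0.7982.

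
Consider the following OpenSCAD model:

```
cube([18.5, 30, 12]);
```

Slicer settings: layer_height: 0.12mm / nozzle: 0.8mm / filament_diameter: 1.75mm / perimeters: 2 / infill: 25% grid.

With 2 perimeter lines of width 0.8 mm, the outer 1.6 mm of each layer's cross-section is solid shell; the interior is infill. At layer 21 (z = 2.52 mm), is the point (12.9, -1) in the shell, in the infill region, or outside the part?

At z = 2.52 mm: the cube is present — its section is the full 18.5×30 rectangle. Overall, the cross-section is a single solid region. The nearest boundary edge runs (0.00, 0.00)→(18.50, 0.00); distance from the point to it = 1.00 mm. The point is not inside any of the regions above, so it lies outside the cross-section (1.00 mm from the nearest boundary).

outside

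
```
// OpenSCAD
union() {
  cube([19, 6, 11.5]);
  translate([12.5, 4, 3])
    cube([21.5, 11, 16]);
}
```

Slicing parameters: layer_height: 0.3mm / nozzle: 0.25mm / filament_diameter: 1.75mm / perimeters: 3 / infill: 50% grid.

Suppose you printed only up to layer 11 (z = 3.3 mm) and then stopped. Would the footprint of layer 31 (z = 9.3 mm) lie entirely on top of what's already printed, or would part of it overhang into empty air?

Compare the two slices. At z = 3.3: the cube (footprint 19×6) is included at this height (area 114.00 mm²); the 21.5×11 cube at (12.5, 4) contributes its full rectangle (area 236.50 mm²); Taking the union: the regions partially overlap — summed areas 350.50 mm² minus the doubly-counted overlap 13.00 mm² gives 337.50 mm² — area = 337.50 mm². At z = 9.3: the 19×6 cube contributes its full rectangle (area 114.00 mm²); the cube at (12.5, 4) is present — its section is the full 21.5×11 rectangle (area 236.50 mm²); Merging all regions: the regions partially overlap — summed areas 350.50 mm² minus the doubly-counted overlap 13.00 mm² gives 337.50 mm² — area = 337.50 mm². Checking containment: the cross-section at z = 9.3 is a subset of the cross-section at z = 3.3.

entirely on top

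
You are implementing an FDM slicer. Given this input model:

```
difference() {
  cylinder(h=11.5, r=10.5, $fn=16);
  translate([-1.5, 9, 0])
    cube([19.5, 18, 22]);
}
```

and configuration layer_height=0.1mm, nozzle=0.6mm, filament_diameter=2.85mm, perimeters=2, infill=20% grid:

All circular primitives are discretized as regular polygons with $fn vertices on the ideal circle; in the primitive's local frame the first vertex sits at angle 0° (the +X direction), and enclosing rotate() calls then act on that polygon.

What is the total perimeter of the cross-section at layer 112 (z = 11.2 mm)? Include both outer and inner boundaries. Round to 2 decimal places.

66.43 mm

At z = 11.2 mm: the r=10.5 cylinder contributes a regular 16-gon of circumradius 10.5 (perimeter = 2·16·10.500·sin(180°/16) = 65.55 mm); the cube at (-1.5, 9) (footprint 19.5×18) is included at this height (perimeter 75.00 mm); Taking the first minus the rest: starting from the r=10.5 cylinder, the 19.5×18 cube at (-1.5, 9) partially overlaps it — only the 6.82 mm² overlap (of its 351.00 mm²) is removed, clipping the outline — boundary = 66.43 mm. Overall, the cross-section is a single solid region. Total boundary length (outer) = 66.43 mm.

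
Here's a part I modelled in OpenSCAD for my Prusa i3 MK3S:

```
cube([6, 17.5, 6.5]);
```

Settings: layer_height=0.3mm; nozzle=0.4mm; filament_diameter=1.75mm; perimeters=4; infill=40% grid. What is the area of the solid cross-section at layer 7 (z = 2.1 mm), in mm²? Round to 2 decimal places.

105.00 mm²

At z = 2.1 mm: the cube is present — its section is the full 6×17.5 rectangle (area 105.00 mm²). Overall, the cross-section is a single solid region. Net area = 105.00 mm².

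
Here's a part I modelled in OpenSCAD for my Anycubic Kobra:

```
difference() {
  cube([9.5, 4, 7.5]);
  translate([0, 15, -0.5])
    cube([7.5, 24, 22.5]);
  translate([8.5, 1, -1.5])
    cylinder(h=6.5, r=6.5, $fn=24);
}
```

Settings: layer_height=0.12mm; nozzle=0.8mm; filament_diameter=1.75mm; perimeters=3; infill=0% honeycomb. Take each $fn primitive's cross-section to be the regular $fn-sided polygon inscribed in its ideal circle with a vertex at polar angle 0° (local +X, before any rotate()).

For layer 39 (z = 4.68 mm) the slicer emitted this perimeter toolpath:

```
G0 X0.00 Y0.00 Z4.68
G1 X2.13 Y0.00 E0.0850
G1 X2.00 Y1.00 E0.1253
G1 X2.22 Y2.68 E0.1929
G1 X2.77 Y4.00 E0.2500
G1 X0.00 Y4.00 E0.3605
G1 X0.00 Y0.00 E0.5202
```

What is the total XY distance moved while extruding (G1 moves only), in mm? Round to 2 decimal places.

Sum the Euclidean lengths of each G1 segment: total = 13.03 mm.

13.03 mm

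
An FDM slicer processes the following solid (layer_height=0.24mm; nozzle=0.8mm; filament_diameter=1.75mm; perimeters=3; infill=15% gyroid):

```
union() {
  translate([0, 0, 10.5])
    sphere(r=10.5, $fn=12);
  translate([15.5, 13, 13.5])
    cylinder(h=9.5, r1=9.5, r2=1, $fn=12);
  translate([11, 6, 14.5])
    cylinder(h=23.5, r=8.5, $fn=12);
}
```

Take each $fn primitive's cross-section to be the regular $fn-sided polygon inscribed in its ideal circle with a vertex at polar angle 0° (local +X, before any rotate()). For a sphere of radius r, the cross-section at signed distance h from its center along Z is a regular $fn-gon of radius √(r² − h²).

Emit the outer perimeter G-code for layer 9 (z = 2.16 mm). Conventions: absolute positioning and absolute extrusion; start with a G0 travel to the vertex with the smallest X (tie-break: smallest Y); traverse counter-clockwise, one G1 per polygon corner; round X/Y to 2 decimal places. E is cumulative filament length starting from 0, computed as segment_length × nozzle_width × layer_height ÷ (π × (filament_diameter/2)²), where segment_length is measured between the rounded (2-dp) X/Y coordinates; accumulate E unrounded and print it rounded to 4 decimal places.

G0 X-6.38 Y0.00 Z2.16
G1 X-5.52 Y-3.19 E0.2637
G1 X-3.19 Y-5.52 E0.5268
G1 X0.00 Y-6.38 E0.7905
G1 X3.19 Y-5.52 E1.0542
G1 X5.52 Y-3.19 E1.3173
G1 X6.38 Y0.00 E1.5810
G1 X5.52 Y3.19 E1.8447
G1 X3.19 Y5.52 E2.1077
G1 X0.00 Y6.38 E2.3715
G1 X-3.19 Y5.52 E2.6352
G1 X-5.52 Y3.19 E2.8982
G1 X-6.38 Y0.00 E3.1620

At z = 2.16 mm: the r=10.5 sphere contributes a regular 12-gon of circumradius √(10.5²−8.34²) = 6.379; the cone at (15.5, 13) is absent (z outside [13.5, 23]); the cylinder at (11, 6) is absent (z outside [14.5, 38]); Taking the union: only the r=10.5 sphere is present, so the union is just that shape — 1 connected region. The outline is a single polygon with 12 vertices. Extrusion per mm of travel: 0.8 × 0.24 / (π × 0.875²) = 0.079824. Accumulating E over each segment gives final E = 3.1620.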